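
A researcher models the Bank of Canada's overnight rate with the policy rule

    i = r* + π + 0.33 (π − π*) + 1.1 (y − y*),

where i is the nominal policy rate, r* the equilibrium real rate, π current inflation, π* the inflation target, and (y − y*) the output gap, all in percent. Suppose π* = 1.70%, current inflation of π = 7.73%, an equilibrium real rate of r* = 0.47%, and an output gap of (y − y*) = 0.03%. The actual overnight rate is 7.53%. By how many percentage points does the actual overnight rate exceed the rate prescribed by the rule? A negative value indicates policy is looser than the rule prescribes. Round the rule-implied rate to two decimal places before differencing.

-2.69 pp

i = 0.47 + 7.73 + 0.33 × (7.73 − 1.70) + 1.1 × 0.03
   = 0.47 + 7.73 + 1.9899 + 0.033 = 10.22
Deviation = 7.53 − 10.22 = -2.69 pp.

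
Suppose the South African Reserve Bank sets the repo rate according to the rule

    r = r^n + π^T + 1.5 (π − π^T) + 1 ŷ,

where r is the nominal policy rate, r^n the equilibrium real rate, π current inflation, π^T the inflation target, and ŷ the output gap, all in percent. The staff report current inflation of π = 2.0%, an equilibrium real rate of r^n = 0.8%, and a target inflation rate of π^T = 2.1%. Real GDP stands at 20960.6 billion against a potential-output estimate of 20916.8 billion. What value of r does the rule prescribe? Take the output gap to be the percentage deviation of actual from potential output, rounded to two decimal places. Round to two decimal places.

Output gap = 100 × (20960.6 − 20916.8) / 20916.8 = 0.21%.
r = 0.80 + 2.10 + 1.5 × (2.00 − 2.10) + 1 × 0.21
   = 0.80 + 2.1 − 0.15 + 0.21 = 2.96

2.96%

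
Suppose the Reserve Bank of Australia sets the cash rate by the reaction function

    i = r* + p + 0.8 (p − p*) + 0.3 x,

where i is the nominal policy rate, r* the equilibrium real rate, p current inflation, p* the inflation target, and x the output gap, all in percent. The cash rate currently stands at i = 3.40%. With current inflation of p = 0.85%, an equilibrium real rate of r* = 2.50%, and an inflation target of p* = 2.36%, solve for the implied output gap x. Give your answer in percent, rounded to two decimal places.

0.3 x = 3.40 − 2.50 − 0.85 − 0.8 × (0.85 − 2.36) = 1.258
x = 1.258 / 0.3 = 4.19

4.19%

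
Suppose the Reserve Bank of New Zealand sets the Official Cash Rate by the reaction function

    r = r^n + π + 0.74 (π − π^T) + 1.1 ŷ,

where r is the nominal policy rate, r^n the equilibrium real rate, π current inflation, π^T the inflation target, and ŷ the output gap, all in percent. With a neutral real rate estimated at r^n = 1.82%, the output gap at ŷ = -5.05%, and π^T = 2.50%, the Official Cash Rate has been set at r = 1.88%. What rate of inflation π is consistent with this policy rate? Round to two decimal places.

Collecting π: r = r^n + (1 + 0.74) π − 0.74 π^T + 1.1 ŷ
1.74 π = 1.88 − 1.82 + 0.74 × 2.50 − 1.1 × (-5.05) = 7.465
π = 7.465 / 1.74 = 4.29

4.29%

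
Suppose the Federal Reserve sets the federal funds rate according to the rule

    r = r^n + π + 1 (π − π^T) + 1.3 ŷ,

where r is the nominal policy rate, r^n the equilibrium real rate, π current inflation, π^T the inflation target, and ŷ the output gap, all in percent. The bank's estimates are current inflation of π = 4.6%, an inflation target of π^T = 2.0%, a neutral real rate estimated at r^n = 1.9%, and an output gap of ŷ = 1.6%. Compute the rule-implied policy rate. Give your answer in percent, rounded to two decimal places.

r = 1.9 + 4.6 + 1 × (4.6 − 2.0) + 1.3 × 1.6
   = 1.9 + 4.6 + 2.6 + 2.08 = 11.18

11.18%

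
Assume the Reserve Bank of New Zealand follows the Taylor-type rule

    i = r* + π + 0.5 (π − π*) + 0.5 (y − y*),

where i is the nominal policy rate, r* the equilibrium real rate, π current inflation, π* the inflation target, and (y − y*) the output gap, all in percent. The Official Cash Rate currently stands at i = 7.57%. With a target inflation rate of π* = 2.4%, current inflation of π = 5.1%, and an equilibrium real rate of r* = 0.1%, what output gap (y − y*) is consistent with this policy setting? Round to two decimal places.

0.5 (y − y*) = 7.57 − 0.1 − 5.1 − 0.5 × (5.1 − 2.4) = 1.02
(y − y*) = 1.02 / 0.5 = 2.04

2.04%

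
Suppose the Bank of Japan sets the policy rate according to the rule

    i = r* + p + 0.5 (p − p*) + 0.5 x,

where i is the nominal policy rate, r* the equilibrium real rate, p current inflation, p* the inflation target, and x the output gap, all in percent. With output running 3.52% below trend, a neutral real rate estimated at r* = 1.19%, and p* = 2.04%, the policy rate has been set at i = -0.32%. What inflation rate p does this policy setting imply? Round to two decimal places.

0.85%

Output 3.52% below potential → x = -3.52.
Collecting p: i = r* + (1 + 0.5) p − 0.5 p* + 0.5 x
1.5 p = -0.32 − 1.19 + 0.5 × 2.04 − 0.5 × (-3.52) = 1.27
p = 1.27 / 1.5 = 0.85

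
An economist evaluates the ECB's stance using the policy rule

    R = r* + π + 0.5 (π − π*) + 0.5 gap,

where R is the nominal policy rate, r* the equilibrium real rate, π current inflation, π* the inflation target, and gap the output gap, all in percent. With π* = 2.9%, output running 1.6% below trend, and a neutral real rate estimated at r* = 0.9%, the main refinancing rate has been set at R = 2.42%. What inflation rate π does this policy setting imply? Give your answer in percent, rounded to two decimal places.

2.51%

Output 1.6% below potential → gap = -1.6.
Collecting π: R = r* + (1 + 0.5) π − 0.5 π* + 0.5 gap
1.5 π = 2.42 − 0.9 + 0.5 × 2.9 − 0.5 × (-1.6) = 3.77
π = 3.77 / 1.5 = 2.51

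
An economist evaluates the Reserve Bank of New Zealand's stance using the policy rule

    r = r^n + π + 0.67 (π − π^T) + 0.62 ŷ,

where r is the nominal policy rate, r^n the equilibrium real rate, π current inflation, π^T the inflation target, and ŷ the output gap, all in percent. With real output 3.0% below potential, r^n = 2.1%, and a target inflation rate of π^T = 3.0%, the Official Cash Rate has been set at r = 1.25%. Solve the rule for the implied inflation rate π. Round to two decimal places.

Output 3.0% below potential → ŷ = -3.0.
Collecting π: r = r^n + (1 + 0.67) π − 0.67 π^T + 0.62 ŷ
1.67 π = 1.25 − 2.1 + 0.67 × 3.0 − 0.62 × (-3.0) = 3.02
π = 3.02 / 1.67 = 1.81

1.81%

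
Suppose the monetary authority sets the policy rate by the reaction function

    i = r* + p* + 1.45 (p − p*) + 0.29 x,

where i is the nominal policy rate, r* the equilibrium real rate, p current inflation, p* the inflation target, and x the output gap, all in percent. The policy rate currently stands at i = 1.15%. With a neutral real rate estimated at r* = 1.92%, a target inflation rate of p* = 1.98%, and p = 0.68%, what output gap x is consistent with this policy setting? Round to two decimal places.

0.29 x = 1.15 − 1.92 − 1.98 − 1.45 × (0.68 − 1.98) = -0.865
x = -0.865 / 0.29 = -2.98

-2.98%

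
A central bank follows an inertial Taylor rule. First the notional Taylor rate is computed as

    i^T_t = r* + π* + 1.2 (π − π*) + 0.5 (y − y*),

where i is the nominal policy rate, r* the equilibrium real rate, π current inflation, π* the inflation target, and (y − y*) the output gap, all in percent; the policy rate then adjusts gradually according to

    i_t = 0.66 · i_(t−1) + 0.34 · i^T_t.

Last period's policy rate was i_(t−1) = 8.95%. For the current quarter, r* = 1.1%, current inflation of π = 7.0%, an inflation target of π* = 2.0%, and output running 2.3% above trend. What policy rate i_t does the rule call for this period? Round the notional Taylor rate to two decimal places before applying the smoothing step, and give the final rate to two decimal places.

9.39%

Output 2.3% above potential → (y − y*) = 2.3.
i^T_t = 1.1 + 2.0 + 1.2 × (7.0 − 2.0) + 0.5 × 2.3
   = 1.1 + 2 + 6 + 1.15 = 10.25
i_t = 0.66 × 8.95 + 0.34 × 10.25 = 5.907 + 3.485 = 9.39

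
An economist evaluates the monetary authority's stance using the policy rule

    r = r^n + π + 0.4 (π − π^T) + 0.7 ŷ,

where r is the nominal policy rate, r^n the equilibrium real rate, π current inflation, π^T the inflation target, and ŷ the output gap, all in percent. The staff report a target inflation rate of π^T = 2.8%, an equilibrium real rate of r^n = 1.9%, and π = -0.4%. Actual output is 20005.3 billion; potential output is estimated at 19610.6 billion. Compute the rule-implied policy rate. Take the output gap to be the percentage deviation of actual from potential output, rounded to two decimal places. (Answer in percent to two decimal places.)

1.63%

Output gap = 100 × (20005.3 − 19610.6) / 19610.6 = 2.01%.
r = 1.90 + (-0.40) + 0.4 × (-0.40 − 2.80) + 0.7 × 2.01
   = 1.90 − 0.4 − 1.28 + 1.407 = 1.63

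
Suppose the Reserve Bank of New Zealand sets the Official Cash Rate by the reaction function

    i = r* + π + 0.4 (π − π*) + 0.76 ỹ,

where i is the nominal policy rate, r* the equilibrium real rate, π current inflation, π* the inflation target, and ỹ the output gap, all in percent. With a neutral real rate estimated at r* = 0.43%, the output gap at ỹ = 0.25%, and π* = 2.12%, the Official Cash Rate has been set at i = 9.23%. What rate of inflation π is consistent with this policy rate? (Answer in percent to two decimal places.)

Collecting π: i = r* + (1 + 0.4) π − 0.4 π* + 0.76 ỹ
1.4 π = 9.23 − 0.43 + 0.4 × 2.12 − 0.76 × 0.25 = 9.458
π = 9.458 / 1.4 = 6.76

6.76%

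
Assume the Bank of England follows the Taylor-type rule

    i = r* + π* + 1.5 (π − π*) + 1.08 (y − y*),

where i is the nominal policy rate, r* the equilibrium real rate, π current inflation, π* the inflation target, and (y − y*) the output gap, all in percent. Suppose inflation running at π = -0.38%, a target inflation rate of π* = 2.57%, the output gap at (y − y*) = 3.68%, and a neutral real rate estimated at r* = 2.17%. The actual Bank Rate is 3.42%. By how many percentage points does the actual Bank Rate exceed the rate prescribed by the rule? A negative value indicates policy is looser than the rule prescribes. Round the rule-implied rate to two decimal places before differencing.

-0.87 pp

i = 2.17 + 2.57 + 1.5 × (-0.38 − 2.57) + 1.08 × 3.68
   = 2.17 + 2.57 − 4.425 + 3.9744 = 4.29
Deviation = 3.42 − 4.29 = -0.87 pp.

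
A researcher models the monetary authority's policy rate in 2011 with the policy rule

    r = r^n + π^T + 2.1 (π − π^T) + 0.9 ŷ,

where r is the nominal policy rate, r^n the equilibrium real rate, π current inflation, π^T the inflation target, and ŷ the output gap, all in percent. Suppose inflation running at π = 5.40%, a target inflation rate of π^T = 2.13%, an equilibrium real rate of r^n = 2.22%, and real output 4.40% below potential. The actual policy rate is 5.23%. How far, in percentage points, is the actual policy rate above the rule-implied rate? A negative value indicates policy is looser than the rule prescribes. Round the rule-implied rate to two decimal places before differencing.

Output 4.40% below potential → ŷ = -4.40.
r = 2.22 + 2.13 + 2.1 × (5.40 − 2.13) + 0.9 × (-4.40)
   = 2.22 + 2.13 + 6.867 − 3.96 = 7.26
Deviation = 5.23 − 7.26 = -2.03 pp.

-2.03 pp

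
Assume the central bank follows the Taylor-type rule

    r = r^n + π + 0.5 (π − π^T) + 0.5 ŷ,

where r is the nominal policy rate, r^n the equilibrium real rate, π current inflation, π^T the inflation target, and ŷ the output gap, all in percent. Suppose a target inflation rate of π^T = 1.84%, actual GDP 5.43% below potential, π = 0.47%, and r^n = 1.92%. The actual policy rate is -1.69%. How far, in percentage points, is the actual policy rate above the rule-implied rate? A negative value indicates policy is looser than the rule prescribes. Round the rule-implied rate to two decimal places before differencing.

-0.68 pp

Output 5.43% below potential → ŷ = -5.43.
r = 1.92 + 0.47 + 0.5 × (0.47 − 1.84) + 0.5 × (-5.43)
   = 1.92 + 0.47 − 0.685 − 2.715 = -1.01
Deviation = -1.69 − (-1.01) = -0.68 pp.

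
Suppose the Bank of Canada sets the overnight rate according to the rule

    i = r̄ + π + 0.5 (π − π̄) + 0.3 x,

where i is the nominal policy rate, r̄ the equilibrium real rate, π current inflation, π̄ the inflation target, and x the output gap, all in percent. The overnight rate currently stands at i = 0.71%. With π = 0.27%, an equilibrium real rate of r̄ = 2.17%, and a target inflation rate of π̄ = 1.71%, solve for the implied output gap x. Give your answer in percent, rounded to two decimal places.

-3.37%

0.3 x = 0.71 − 2.17 − 0.27 − 0.5 × (0.27 − 1.71) = -1.01
x = -1.01 / 0.3 = -3.37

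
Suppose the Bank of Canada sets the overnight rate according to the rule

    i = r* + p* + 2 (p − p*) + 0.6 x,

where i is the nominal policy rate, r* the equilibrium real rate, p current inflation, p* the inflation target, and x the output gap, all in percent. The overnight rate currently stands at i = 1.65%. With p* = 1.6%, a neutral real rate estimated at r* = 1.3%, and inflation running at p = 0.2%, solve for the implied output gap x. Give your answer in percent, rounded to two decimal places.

0.6 x = 1.65 − 1.3 − 1.6 − 2 × (0.2 − 1.6) = 1.55
x = 1.55 / 0.6 = 2.58

2.58%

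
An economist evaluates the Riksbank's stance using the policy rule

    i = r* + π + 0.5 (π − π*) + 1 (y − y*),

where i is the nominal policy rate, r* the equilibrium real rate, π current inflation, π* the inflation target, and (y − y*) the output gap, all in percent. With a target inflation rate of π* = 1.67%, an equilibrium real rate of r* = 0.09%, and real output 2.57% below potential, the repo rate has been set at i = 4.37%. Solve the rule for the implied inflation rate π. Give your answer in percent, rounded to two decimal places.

5.12%

Output 2.57% below potential → (y − y*) = -2.57.
Collecting π: i = r* + (1 + 0.5) π − 0.5 π* + 1 (y − y*)
1.5 π = 4.37 − 0.09 + 0.5 × 1.67 − 1 × (-2.57) = 7.685
π = 7.685 / 1.5 = 5.12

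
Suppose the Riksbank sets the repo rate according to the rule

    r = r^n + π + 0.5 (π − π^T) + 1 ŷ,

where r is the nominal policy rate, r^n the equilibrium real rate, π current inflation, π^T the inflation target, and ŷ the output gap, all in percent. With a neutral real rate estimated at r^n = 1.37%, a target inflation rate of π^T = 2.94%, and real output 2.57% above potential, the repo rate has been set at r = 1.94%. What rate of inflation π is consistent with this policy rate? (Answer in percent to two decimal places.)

Output 2.57% above potential → ŷ = 2.57.
Collecting π: r = r^n + (1 + 0.5) π − 0.5 π^T + 1 ŷ
1.5 π = 1.94 − 1.37 + 0.5 × 2.94 − 1 × 2.57 = -0.53
π = -0.53 / 1.5 = -0.35

-0.35%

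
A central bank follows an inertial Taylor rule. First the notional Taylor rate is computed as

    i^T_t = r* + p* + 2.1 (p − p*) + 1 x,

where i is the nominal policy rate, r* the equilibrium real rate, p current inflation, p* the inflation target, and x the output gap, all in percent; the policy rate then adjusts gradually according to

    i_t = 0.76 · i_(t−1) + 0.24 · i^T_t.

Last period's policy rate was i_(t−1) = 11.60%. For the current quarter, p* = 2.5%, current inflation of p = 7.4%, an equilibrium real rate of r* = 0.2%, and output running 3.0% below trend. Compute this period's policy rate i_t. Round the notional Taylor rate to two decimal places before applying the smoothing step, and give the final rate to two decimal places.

11.21%

Output 3.0% below potential → x = -3.0.
i^T_t = 0.2 + 2.5 + 2.1 × (7.4 − 2.5) + 1 × (-3.0)
   = 0.2 + 2.5 + 10.29 − 3 = 9.99
i_t = 0.76 × 11.60 + 0.24 × 9.99 = 8.816 + 2.3976 = 11.21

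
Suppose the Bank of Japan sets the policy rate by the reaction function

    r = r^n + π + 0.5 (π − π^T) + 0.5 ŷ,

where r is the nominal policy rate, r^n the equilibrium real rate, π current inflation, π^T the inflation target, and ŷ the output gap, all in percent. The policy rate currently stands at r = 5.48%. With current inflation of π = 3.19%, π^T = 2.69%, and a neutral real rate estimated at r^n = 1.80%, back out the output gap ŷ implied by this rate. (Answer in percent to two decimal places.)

0.48%

0.5 ŷ = 5.48 − 1.80 − 3.19 − 0.5 × (3.19 − 2.69) = 0.24
ŷ = 0.24 / 0.5 = 0.48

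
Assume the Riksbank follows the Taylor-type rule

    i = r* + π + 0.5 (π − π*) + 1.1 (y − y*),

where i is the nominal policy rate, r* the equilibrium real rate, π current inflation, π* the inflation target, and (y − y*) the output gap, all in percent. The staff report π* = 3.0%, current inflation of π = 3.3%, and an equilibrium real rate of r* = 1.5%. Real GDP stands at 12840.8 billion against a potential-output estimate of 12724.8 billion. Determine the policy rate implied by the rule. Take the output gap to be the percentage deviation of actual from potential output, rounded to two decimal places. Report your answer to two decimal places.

Output gap = 100 × (12840.8 − 12724.8) / 12724.8 = 0.91%.
i = 1.50 + 3.30 + 0.5 × (3.30 − 3.00) + 1.1 × 0.91
   = 1.50 + 3.3 + 0.15 + 1.001 = 5.95

5.95%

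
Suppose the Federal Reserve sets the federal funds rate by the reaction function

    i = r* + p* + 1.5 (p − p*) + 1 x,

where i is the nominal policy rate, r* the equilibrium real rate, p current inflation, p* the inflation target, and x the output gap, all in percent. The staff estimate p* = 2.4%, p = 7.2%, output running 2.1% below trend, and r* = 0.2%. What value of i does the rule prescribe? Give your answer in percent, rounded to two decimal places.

7.70%

Output 2.1% below potential → x = -2.1.
i = 0.2 + 2.4 + 1.5 × (7.2 − 2.4) + 1 × (-2.1)
   = 0.2 + 2.4 + 7.2 − 2.1 = 7.70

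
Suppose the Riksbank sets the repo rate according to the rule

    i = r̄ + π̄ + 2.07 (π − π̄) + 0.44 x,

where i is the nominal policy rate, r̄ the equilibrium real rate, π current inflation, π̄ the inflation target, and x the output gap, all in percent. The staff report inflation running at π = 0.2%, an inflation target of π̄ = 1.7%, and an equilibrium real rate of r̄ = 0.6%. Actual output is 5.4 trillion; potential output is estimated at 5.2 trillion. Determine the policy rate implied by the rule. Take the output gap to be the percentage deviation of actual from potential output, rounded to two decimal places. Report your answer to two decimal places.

0.89%

Output gap = 100 × (5.4 − 5.2) / 5.2 = 3.85%.
i = 0.60 + 1.70 + 2.07 × (0.20 − 1.70) + 0.44 × 3.85
   = 0.60 + 1.7 − 3.105 + 1.694 = 0.89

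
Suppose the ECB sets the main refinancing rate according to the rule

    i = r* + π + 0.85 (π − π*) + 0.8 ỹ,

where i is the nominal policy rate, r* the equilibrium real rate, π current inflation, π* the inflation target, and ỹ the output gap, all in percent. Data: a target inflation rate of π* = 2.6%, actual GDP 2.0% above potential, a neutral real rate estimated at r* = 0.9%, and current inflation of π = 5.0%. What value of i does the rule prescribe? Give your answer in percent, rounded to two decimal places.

9.54%

Output 2.0% above potential → ỹ = 2.0.
i = 0.9 + 5.0 + 0.85 × (5.0 − 2.6) + 0.8 × 2.0
   = 0.9 + 5 + 2.04 + 1.6 = 9.54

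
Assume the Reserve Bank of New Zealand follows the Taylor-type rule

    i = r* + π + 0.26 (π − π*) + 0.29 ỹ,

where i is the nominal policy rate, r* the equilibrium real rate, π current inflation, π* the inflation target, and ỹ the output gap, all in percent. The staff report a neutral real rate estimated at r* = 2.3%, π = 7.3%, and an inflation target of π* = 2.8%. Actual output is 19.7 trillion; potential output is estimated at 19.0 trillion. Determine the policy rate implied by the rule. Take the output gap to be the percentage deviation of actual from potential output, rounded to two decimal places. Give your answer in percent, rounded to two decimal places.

Output gap = 100 × (19.7 − 19.0) / 19.0 = 3.68%.
i = 2.30 + 7.30 + 0.26 × (7.30 − 2.80) + 0.29 × 3.68
   = 2.30 + 7.3 + 1.17 + 1.0672 = 11.84

11.84%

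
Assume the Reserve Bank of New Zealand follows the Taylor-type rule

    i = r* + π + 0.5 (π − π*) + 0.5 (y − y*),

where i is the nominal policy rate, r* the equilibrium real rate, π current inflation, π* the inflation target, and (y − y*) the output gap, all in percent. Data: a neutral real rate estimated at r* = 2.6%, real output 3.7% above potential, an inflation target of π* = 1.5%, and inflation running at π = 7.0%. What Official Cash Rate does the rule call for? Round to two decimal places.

Output 3.7% above potential → (y − y*) = 3.7.
i = 2.6 + 7.0 + 0.5 × (7.0 − 1.5) + 0.5 × 3.7
   = 2.6 + 7 + 2.75 + 1.85 = 14.20

14.20%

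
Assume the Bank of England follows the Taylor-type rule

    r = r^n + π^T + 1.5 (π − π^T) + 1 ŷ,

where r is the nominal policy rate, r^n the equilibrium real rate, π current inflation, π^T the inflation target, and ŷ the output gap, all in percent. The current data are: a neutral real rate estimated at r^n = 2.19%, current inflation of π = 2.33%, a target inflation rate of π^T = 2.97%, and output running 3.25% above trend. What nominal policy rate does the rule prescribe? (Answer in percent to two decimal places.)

7.45%

Output 3.25% above potential → ŷ = 3.25.
r = 2.19 + 2.97 + 1.5 × (2.33 − 2.97) + 1 × 3.25
   = 2.19 + 2.97 − 0.96 + 3.25 = 7.45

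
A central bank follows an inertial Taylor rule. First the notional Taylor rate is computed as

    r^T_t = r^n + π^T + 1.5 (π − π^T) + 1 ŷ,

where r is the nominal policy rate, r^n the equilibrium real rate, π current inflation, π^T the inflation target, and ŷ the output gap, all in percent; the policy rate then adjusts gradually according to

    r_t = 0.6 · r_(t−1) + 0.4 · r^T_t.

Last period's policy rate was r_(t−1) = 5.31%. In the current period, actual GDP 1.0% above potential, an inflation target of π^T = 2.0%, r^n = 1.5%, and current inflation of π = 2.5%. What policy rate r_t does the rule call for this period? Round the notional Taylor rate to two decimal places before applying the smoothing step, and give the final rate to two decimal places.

Output 1.0% above potential → ŷ = 1.0.
r^T_t = 1.5 + 2.0 + 1.5 × (2.5 − 2.0) + 1 × 1.0
   = 1.5 + 2 + 0.75 + 1 = 5.25
r_t = 0.6 × 5.31 + 0.4 × 5.25 = 3.186 + 2.1 = 5.29

5.29%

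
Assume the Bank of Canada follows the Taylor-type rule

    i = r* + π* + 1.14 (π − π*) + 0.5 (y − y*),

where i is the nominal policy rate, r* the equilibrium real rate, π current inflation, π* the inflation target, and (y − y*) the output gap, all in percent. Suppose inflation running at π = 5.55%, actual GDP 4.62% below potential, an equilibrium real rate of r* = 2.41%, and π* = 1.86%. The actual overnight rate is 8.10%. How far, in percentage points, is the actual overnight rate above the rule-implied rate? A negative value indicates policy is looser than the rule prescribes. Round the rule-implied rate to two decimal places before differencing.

Output 4.62% below potential → (y − y*) = -4.62.
i = 2.41 + 1.86 + 1.14 × (5.55 − 1.86) + 0.5 × (-4.62)
   = 2.41 + 1.86 + 4.2066 − 2.31 = 6.17
Deviation = 8.10 − 6.17 = 1.93 pp.

1.93 pp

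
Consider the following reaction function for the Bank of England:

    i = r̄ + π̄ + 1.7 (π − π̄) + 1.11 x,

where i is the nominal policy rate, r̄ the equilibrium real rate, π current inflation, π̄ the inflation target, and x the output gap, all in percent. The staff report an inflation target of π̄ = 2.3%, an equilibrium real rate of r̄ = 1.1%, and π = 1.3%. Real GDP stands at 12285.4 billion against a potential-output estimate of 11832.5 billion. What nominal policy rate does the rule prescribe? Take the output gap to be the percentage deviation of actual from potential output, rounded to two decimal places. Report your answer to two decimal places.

5.95%

Output gap = 100 × (12285.4 − 11832.5) / 11832.5 = 3.83%.
i = 1.10 + 2.30 + 1.7 × (1.30 − 2.30) + 1.11 × 3.83
   = 1.10 + 2.3 − 1.7 + 4.2513 = 5.95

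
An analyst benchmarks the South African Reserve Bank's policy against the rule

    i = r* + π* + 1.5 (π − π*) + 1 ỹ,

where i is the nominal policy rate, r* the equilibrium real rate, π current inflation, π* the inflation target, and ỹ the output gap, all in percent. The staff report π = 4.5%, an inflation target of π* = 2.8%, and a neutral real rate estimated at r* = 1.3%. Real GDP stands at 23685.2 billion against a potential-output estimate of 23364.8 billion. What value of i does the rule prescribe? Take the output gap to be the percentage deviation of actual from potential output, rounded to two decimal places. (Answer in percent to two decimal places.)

8.02%

Output gap = 100 × (23685.2 − 23364.8) / 23364.8 = 1.37%.
i = 1.30 + 2.80 + 1.5 × (4.50 − 2.80) + 1 × 1.37
   = 1.30 + 2.8 + 2.55 + 1.37 = 8.02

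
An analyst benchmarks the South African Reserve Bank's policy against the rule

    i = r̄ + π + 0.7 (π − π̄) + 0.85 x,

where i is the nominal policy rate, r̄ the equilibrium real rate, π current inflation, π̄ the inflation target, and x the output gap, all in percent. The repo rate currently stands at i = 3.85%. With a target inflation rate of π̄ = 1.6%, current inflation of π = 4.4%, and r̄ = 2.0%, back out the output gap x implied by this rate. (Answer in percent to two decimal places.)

0.85 x = 3.85 − 2.0 − 4.4 − 0.7 × (4.4 − 1.6) = -4.51
x = -4.51 / 0.85 = -5.31

-5.31%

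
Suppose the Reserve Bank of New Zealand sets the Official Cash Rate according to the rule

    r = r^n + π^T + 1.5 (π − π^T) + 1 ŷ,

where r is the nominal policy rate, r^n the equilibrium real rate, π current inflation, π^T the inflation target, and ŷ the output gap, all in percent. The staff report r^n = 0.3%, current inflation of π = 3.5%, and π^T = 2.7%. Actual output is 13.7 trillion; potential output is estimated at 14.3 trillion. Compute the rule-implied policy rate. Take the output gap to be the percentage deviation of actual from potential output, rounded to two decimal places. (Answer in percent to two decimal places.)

Output gap = 100 × (13.7 − 14.3) / 14.3 = -4.20%.
r = 0.30 + 2.70 + 1.5 × (3.50 − 2.70) + 1 × (-4.20)
   = 0.30 + 2.7 + 1.2 − 4.2 = 0.00

0.00%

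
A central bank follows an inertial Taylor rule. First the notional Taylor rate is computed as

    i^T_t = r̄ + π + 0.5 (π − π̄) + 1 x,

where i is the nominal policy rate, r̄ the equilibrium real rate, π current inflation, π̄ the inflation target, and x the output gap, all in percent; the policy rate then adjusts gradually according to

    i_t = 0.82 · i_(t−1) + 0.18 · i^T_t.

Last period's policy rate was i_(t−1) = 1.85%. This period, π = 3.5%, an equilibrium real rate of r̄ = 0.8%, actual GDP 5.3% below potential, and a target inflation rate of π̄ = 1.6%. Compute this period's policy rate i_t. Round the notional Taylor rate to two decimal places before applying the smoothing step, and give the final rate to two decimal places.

1.51%

Output 5.3% below potential → x = -5.3.
i^T_t = 0.8 + 3.5 + 0.5 × (3.5 − 1.6) + 1 × (-5.3)
   = 0.8 + 3.5 + 0.95 − 5.3 = -0.05
i_t = 0.82 × 1.85 + 0.18 × (-0.05) = 1.517 − 0.009 = 1.51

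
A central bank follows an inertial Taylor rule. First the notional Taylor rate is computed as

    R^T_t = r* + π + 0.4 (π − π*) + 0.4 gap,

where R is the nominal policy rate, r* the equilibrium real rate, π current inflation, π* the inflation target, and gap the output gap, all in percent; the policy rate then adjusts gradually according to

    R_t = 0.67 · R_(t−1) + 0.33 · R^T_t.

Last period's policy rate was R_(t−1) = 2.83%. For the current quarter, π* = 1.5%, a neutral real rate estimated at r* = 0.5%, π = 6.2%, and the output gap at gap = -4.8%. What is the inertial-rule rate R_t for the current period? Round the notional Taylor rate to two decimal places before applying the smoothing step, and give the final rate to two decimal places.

R^T_t = 0.5 + 6.2 + 0.4 × (6.2 − 1.5) + 0.4 × (-4.8)
   = 0.5 + 6.2 + 1.88 − 1.92 = 6.66
R_t = 0.67 × 2.83 + 0.33 × 6.66 = 1.8961 + 2.1978 = 4.09

4.09%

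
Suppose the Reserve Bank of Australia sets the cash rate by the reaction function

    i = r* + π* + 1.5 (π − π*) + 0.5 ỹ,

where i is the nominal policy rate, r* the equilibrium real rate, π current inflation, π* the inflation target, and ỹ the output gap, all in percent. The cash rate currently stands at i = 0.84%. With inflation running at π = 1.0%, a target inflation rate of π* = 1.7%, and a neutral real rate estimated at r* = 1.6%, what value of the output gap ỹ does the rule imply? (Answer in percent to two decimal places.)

-2.82%

0.5 ỹ = 0.84 − 1.6 − 1.7 − 1.5 × (1.0 − 1.7) = -1.41
ỹ = -1.41 / 0.5 = -2.82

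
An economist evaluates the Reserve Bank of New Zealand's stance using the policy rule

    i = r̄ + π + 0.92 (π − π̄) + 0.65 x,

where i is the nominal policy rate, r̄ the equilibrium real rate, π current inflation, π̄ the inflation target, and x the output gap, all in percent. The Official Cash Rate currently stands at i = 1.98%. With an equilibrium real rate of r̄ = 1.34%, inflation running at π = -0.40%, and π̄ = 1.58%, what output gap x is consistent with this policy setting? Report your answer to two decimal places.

4.40%

0.65 x = 1.98 − 1.34 − (-0.40) − 0.92 × ((-0.40) − 1.58) = 2.8616
x = 2.8616 / 0.65 = 4.40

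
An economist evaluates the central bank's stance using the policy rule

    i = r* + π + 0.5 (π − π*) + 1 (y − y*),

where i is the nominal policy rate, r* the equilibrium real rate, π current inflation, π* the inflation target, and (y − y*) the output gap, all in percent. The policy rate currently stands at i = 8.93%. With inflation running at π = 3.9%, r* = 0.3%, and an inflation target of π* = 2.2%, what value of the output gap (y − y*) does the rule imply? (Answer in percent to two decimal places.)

1 (y − y*) = 8.93 − 0.3 − 3.9 − 0.5 × (3.9 − 2.2) = 3.88
(y − y*) = 3.88 / 1 = 3.88

3.88%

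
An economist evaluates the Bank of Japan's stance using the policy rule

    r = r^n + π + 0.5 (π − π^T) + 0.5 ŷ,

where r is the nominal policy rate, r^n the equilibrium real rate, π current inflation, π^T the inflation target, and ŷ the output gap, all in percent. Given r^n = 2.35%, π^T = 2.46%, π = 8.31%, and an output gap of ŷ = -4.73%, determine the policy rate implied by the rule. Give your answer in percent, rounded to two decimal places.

r = 2.35 + 8.31 + 0.5 × (8.31 − 2.46) + 0.5 × (-4.73)
   = 2.35 + 8.31 + 2.925 − 2.365 = 11.22

11.22%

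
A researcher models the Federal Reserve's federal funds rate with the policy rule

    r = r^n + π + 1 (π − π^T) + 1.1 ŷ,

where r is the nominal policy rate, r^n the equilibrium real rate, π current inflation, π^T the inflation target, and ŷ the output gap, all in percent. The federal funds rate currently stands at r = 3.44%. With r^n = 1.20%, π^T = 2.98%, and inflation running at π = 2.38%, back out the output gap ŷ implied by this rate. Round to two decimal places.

0.42%

1.1 ŷ = 3.44 − 1.20 − 2.38 − 1 × (2.38 − 2.98) = 0.46
ŷ = 0.46 / 1.1 = 0.42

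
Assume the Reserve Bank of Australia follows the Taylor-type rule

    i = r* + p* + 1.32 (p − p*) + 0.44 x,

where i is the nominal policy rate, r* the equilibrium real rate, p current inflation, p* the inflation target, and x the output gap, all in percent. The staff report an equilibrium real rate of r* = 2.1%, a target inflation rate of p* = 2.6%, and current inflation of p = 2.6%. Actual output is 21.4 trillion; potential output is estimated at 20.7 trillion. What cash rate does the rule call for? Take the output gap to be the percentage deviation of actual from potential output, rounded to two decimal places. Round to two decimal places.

Output gap = 100 × (21.4 − 20.7) / 20.7 = 3.38%.
i = 2.10 + 2.60 + 1.32 × (2.60 − 2.60) + 0.44 × 3.38
   = 2.10 + 2.6 + 0 + 1.4872 = 6.19

6.19%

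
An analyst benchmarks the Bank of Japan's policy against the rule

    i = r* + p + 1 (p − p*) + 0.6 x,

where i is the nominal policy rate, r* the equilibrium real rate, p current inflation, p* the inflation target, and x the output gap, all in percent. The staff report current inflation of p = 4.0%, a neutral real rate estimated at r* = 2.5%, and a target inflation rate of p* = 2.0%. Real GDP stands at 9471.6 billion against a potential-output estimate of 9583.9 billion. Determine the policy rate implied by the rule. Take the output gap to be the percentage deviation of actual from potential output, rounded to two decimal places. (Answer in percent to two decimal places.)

7.80%

Output gap = 100 × (9471.6 − 9583.9) / 9583.9 = -1.17%.
i = 2.50 + 4.00 + 1 × (4.00 − 2.00) + 0.6 × (-1.17)
   = 2.50 + 4 + 2 − 0.702 = 7.80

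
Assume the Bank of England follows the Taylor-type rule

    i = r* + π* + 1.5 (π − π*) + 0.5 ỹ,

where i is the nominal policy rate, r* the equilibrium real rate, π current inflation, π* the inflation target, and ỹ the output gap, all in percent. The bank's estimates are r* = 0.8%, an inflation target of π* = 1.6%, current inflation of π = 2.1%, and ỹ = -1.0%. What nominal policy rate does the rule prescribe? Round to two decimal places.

2.65%

i = 0.8 + 1.6 + 1.5 × (2.1 − 1.6) + 0.5 × (-1.0)
   = 0.8 + 1.6 + 0.75 − 0.5 = 2.65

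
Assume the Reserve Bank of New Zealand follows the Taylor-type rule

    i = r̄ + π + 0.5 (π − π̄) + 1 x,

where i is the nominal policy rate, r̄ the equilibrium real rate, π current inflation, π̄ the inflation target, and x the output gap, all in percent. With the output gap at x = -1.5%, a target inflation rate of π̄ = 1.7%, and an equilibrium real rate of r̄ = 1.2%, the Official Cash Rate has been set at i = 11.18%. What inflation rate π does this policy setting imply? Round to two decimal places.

8.22%

Collecting π: i = r̄ + (1 + 0.5) π − 0.5 π̄ + 1 x
1.5 π = 11.18 − 1.2 + 0.5 × 1.7 − 1 × (-1.5) = 12.33
π = 12.33 / 1.5 = 8.22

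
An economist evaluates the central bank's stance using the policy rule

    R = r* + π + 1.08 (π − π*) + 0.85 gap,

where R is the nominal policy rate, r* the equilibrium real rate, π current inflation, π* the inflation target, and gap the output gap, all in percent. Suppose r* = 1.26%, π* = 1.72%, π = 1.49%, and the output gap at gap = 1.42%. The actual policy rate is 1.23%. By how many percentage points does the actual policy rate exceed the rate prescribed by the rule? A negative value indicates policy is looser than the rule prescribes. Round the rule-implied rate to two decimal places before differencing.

-2.48 pp

R = 1.26 + 1.49 + 1.08 × (1.49 − 1.72) + 0.85 × 1.42
   = 1.26 + 1.49 − 0.2484 + 1.207 = 3.71
Deviation = 1.23 − 3.71 = -2.48 pp.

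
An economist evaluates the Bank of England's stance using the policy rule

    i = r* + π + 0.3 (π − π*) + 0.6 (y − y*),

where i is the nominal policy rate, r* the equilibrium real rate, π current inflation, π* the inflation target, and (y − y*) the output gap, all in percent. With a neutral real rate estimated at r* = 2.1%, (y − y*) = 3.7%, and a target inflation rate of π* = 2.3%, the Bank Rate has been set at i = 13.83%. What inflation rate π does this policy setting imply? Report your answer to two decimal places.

Collecting π: i = r* + (1 + 0.3) π − 0.3 π* + 0.6 (y − y*)
1.3 π = 13.83 − 2.1 + 0.3 × 2.3 − 0.6 × 3.7 = 10.2
π = 10.2 / 1.3 = 7.85

7.85%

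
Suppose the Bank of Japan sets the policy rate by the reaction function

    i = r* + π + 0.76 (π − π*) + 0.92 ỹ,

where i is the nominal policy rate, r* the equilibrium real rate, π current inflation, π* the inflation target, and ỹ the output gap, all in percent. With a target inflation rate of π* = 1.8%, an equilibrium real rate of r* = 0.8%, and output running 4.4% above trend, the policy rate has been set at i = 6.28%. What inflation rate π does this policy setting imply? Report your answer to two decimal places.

Output 4.4% above potential → ỹ = 4.4.
Collecting π: i = r* + (1 + 0.76) π − 0.76 π* + 0.92 ỹ
1.76 π = 6.28 − 0.8 + 0.76 × 1.8 − 0.92 × 4.4 = 2.8
π = 2.8 / 1.76 = 1.59

1.59%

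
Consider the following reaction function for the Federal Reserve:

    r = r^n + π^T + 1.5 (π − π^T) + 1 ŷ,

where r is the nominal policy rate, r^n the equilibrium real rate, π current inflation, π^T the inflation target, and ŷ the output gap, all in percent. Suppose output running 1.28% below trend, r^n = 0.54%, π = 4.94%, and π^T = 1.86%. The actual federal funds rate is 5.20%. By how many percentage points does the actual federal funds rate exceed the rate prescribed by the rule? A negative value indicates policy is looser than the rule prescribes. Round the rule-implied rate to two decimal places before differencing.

Output 1.28% below potential → ŷ = -1.28.
r = 0.54 + 1.86 + 1.5 × (4.94 − 1.86) + 1 × (-1.28)
   = 0.54 + 1.86 + 4.62 − 1.28 = 5.74
Deviation = 5.20 − 5.74 = -0.54 pp.

-0.54 pp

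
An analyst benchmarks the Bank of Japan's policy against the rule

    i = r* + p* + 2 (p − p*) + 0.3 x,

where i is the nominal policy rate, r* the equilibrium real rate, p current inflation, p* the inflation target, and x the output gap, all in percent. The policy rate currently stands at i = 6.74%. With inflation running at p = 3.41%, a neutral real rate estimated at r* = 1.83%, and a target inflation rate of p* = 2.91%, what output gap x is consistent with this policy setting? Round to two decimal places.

3.33%

0.3 x = 6.74 − 1.83 − 2.91 − 2 × (3.41 − 2.91) = 1
x = 1 / 0.3 = 3.33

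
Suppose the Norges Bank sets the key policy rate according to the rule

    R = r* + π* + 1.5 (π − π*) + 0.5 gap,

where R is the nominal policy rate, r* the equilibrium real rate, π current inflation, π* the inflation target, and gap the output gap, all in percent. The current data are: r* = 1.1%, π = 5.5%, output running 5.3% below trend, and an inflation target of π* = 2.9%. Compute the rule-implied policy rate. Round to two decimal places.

Output 5.3% below potential → gap = -5.3.
R = 1.1 + 2.9 + 1.5 × (5.5 − 2.9) + 0.5 × (-5.3)
   = 1.1 + 2.9 + 3.9 − 2.65 = 5.25

5.25%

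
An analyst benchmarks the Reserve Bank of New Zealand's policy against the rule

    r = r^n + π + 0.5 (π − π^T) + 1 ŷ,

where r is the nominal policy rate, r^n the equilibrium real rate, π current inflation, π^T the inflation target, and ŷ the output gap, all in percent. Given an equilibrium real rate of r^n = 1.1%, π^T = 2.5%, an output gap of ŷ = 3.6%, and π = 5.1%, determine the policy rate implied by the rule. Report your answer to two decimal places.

11.10%

r = 1.1 + 5.1 + 0.5 × (5.1 − 2.5) + 1 × 3.6
   = 1.1 + 5.1 + 1.3 + 3.6 = 11.10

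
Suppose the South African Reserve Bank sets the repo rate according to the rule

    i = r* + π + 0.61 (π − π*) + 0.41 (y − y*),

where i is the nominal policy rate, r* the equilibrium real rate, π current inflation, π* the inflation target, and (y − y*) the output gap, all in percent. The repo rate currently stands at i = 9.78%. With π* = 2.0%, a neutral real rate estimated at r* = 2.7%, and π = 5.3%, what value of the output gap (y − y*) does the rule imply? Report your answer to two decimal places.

-0.57%

0.41 (y − y*) = 9.78 − 2.7 − 5.3 − 0.61 × (5.3 − 2.0) = -0.233
(y − y*) = -0.233 / 0.41 = -0.57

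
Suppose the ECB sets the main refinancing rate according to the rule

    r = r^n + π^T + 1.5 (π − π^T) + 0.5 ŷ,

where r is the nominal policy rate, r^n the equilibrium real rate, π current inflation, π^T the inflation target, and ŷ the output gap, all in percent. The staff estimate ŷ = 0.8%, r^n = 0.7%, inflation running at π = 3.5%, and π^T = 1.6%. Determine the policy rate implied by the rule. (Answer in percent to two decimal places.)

r = 0.7 + 1.6 + 1.5 × (3.5 − 1.6) + 0.5 × 0.8
   = 0.7 + 1.6 + 2.85 + 0.4 = 5.55

5.55%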